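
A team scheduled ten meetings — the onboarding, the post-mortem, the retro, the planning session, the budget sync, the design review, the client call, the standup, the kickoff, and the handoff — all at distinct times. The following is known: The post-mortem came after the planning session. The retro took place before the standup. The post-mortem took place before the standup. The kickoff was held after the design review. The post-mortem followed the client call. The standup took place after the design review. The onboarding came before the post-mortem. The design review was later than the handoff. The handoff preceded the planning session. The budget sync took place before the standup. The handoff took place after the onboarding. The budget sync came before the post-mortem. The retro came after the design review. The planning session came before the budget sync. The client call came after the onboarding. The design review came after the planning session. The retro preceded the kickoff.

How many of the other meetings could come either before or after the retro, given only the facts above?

Forced before the retro: the design review, the handoff, the onboarding, and the planning session; forced after the retro: the kickoff and the standup.
That leaves the budget sync, the client call, and the post-mortem with no forced order relative to the retro — 3.

3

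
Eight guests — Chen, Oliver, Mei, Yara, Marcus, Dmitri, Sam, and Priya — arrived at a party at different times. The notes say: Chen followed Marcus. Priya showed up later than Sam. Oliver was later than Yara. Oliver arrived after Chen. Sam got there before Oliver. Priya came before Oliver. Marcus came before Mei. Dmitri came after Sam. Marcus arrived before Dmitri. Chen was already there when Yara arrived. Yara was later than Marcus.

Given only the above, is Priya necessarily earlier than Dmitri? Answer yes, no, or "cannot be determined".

No chain of stated constraints runs from Priya to Dmitri, and none runs from Dmitri to Priya either.
So the relative order of Priya and Dmitri is not fixed by the given facts.

cannot be determined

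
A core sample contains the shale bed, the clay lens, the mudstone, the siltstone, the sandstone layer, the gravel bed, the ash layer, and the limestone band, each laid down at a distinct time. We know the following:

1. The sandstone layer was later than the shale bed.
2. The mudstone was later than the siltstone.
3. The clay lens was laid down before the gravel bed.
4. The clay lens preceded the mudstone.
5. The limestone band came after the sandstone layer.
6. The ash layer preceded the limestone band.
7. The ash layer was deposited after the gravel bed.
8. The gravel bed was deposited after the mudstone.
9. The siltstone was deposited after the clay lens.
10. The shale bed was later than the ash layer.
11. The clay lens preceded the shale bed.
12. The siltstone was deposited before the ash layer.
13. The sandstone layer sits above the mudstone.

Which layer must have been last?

the limestone band

Every other layer has a chain of constraints placing it before the limestone band, so the limestone band is last.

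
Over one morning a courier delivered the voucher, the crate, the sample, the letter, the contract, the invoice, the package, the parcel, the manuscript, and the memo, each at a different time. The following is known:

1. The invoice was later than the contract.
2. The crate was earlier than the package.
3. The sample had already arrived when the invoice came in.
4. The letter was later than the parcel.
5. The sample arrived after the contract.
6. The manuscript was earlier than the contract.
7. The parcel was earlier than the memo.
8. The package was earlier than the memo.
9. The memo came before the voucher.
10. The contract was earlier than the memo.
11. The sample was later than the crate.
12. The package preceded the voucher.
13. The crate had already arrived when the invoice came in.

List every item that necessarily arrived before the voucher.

Directly stated before the voucher: the memo and the package.
The contract reaches the voucher via the contract → the memo → the voucher.
The crate reaches the voucher via the crate → the package → the voucher.
The manuscript reaches the voucher via the manuscript → the contract → the memo → the voucher.
Likewise the parcel reaches the voucher by chaining the stated constraints.
No chain forces the sample (or any of the others) ahead of the voucher.

the contract, the crate, the manuscript, the memo, the package, the parcel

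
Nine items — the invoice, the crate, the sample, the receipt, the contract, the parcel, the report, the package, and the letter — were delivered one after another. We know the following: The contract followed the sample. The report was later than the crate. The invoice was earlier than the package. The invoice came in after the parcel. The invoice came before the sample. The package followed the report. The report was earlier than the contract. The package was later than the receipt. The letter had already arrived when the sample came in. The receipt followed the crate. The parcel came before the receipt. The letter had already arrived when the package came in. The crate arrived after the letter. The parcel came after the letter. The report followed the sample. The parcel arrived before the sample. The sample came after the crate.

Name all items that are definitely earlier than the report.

the crate, the invoice, the letter, the parcel, the sample

Directly stated before the report: the crate and the sample.
The invoice reaches the report via the invoice → the sample → the report.
The letter reaches the report via the letter → the crate → the report.
The parcel reaches the report via the parcel → the sample → the report.
No chain forces the contract (or any of the others) ahead of the report.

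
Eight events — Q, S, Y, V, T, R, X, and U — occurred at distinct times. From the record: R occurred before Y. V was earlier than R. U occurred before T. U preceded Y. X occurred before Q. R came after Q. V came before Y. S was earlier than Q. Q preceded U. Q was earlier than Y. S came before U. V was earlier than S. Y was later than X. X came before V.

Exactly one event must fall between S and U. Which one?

Q

Tracing the constraints gives S → Q → U, so Q sits after S and before U.
No other event is forced both after S and before U.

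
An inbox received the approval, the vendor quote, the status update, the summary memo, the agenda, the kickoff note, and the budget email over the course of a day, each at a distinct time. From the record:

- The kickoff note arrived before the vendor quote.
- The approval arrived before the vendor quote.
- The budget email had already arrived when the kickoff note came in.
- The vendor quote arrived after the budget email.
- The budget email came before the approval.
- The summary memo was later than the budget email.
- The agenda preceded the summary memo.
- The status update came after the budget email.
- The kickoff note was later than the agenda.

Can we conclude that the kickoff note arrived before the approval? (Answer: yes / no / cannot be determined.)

cannot be determined

No chain of stated constraints runs from the kickoff note to the approval, and none runs from the approval to the kickoff note either.
So the relative order of the kickoff note and the approval is not fixed by the given facts.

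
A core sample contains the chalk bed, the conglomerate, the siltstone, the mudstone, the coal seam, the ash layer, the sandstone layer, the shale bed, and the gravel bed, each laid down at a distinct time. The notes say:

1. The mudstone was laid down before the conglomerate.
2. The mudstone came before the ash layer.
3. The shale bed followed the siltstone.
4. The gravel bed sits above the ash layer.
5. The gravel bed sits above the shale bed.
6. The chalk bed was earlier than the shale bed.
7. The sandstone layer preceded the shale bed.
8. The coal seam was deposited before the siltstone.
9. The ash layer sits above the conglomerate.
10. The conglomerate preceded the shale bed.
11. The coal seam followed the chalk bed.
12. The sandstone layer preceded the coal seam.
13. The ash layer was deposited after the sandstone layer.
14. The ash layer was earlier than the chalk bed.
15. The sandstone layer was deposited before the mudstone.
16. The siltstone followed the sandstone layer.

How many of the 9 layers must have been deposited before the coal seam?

5

Directly stated before the coal seam: the chalk bed and the sandstone layer.
The ash layer reaches the coal seam via the ash layer → the chalk bed → the coal seam.
The conglomerate reaches the coal seam via the conglomerate → the ash layer → the chalk bed → the coal seam.
The mudstone reaches the coal seam via the mudstone → the ash layer → the chalk bed → the coal seam.
No chain forces the gravel bed (or any of the others) ahead of the coal seam.
That's the ash layer, the chalk bed, the conglomerate, the mudstone, and the sandstone layer — 5 in all.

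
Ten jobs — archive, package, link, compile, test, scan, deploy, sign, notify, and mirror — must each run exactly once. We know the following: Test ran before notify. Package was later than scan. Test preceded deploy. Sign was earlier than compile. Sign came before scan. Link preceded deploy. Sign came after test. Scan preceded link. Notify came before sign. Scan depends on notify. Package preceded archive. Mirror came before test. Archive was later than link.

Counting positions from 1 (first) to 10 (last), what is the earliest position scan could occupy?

Mirror, notify, sign, and test must all come before scan — 4 forced predecessors.
Nothing else is forced ahead of scan, so its earliest slot is position 4 + 1 = 5.

5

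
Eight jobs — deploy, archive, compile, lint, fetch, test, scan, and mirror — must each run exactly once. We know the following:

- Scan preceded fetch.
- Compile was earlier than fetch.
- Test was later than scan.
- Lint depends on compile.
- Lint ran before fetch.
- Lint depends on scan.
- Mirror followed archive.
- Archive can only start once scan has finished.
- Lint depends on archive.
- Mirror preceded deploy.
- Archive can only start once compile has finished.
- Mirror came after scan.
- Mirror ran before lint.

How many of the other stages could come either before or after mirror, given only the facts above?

Forced before mirror: archive, compile, and scan; forced after mirror: deploy, fetch, and lint.
That leaves test with no forced order relative to mirror — 1.

1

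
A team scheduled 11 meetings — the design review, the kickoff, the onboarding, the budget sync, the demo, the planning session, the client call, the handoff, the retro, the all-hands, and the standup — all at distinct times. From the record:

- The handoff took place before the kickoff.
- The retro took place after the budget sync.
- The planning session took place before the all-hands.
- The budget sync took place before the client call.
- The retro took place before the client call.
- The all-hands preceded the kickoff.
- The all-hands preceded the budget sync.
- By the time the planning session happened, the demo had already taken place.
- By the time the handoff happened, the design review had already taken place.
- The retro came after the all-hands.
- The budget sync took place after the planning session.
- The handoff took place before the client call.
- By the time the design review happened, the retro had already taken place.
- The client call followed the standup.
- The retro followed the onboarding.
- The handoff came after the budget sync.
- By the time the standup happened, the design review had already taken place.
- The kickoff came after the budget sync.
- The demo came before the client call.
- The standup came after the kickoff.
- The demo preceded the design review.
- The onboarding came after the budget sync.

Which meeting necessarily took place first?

The demo has a chain of constraints placing it before every other meeting, so the demo must be first.

the demo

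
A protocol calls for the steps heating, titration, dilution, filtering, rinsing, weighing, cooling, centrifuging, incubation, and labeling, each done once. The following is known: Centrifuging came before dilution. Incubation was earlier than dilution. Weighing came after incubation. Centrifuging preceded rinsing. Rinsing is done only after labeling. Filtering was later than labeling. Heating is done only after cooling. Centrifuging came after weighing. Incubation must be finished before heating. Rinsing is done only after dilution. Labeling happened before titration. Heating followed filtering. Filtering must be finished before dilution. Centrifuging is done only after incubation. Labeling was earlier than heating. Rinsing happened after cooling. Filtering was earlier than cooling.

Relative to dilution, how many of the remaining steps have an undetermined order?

3

Forced before dilution: centrifuging, filtering, incubation, labeling, and weighing; forced after dilution: rinsing.
That leaves cooling, heating, and titration with no forced order relative to dilution — 3.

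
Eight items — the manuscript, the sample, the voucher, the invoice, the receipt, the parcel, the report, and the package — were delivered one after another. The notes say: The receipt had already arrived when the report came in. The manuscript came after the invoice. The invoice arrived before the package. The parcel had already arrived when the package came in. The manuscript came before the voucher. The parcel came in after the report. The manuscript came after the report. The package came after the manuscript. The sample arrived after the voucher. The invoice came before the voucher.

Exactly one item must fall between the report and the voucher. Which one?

Tracing the constraints gives the report → the manuscript → the voucher, so the manuscript sits after the report and before the voucher.
No other item is forced both after the report and before the voucher.

the manuscript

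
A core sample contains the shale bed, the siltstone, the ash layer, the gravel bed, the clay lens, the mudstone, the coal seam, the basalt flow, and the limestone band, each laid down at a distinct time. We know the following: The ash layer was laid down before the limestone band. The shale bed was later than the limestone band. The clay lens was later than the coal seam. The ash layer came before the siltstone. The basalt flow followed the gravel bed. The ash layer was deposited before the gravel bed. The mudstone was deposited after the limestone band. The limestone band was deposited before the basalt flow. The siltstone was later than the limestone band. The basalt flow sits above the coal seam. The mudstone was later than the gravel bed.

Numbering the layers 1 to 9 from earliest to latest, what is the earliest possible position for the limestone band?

2

The ash layer must come before the limestone band — 1 forced predecessor.
Nothing else is forced ahead of the limestone band, so its earliest slot is position 1 + 1 = 2.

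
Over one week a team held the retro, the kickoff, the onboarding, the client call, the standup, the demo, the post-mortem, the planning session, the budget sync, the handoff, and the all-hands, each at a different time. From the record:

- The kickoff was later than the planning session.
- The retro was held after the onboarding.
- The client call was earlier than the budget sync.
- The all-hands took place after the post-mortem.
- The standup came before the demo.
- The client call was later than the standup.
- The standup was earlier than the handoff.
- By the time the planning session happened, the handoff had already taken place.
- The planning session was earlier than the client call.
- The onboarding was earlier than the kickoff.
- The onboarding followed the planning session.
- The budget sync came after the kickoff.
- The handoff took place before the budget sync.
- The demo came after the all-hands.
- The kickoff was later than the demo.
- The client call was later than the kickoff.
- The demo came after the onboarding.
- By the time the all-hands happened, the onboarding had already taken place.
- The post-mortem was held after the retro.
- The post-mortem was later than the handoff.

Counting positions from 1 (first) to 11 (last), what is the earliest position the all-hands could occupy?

The handoff, the onboarding, the planning session, the post-mortem, the retro, and the standup must all come before the all-hands — 6 forced predecessors.
Nothing else is forced ahead of the all-hands, so its earliest slot is position 6 + 1 = 7.

7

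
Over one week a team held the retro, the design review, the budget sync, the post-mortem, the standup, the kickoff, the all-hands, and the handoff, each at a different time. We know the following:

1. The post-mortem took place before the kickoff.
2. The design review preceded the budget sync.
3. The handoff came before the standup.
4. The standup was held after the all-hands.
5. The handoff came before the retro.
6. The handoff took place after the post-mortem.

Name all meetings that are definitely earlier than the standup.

Directly stated before the standup: the all-hands and the handoff.
The post-mortem reaches the standup via the post-mortem → the handoff → the standup.
No chain forces the retro (or any of the others) ahead of the standup.

the all-hands, the handoff, the post-mortem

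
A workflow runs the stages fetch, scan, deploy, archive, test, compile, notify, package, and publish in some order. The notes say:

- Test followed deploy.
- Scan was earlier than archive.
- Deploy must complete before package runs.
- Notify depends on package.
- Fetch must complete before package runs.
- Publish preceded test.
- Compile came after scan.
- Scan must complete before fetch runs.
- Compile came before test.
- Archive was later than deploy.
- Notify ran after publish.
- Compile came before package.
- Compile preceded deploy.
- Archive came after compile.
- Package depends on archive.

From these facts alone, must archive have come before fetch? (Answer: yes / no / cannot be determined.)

No chain of stated constraints runs from archive to fetch, and none runs from fetch to archive either.
So the relative order of archive and fetch is not fixed by the given facts.

cannot be determined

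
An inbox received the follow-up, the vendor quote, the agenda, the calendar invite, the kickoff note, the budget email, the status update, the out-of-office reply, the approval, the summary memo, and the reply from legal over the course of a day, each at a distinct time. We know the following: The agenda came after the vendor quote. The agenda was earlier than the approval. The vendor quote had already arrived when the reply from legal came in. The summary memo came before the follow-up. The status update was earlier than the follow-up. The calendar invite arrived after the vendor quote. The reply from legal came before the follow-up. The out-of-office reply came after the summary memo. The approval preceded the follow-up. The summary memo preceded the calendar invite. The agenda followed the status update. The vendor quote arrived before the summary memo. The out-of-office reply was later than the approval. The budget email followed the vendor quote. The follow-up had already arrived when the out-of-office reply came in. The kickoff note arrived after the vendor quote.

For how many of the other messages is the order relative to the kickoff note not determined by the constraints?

9

Forced before the kickoff note: the vendor quote.
That leaves the agenda, the approval, the budget email, the calendar invite, the follow-up, the out-of-office reply, the reply from legal, the status update, and the summary memo with no forced order relative to the kickoff note — 9.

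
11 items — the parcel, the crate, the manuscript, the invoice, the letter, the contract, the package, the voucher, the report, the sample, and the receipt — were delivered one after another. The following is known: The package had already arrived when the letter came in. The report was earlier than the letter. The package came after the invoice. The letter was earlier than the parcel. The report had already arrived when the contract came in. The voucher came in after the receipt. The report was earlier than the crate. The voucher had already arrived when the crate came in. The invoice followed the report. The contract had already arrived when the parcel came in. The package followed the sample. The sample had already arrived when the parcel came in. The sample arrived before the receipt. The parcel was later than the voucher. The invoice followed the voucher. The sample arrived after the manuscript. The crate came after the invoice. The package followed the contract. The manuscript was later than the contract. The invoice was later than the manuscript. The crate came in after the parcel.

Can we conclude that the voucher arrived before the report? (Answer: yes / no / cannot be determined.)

no

Tracing the constraints gives the report → the contract → the manuscript → the sample → the receipt → the voucher, so the report must come before the voucher.
That means the voucher cannot be before the report.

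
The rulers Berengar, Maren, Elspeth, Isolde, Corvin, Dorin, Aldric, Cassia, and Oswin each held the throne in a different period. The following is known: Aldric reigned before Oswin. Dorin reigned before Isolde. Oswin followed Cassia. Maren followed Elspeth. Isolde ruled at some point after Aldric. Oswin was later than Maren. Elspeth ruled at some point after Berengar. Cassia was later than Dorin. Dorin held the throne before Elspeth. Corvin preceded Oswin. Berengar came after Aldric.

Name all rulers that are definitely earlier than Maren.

Aldric, Berengar, Dorin, Elspeth

Directly stated before Maren: Elspeth.
Aldric reaches Maren via Aldric → Berengar → Elspeth → Maren.
Berengar reaches Maren via Berengar → Elspeth → Maren.
Dorin reaches Maren via Dorin → Elspeth → Maren.
No chain forces Cassia (or any of the others) ahead of Maren.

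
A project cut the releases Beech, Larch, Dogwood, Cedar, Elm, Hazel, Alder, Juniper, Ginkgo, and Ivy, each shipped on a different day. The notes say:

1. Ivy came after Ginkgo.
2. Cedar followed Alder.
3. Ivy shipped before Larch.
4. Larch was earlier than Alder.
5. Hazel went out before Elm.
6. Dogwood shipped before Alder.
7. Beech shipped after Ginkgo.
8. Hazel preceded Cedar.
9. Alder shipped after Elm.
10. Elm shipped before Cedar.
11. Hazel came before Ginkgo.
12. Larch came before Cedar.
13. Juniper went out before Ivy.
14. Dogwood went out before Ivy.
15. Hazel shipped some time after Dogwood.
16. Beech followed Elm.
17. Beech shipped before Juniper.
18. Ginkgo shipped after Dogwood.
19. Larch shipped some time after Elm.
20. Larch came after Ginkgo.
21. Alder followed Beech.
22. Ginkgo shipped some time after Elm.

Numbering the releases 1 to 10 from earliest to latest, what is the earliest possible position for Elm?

Dogwood and Hazel must both come before Elm — 2 forced predecessors.
Nothing else is forced ahead of Elm, so its earliest slot is position 2 + 1 = 3.

3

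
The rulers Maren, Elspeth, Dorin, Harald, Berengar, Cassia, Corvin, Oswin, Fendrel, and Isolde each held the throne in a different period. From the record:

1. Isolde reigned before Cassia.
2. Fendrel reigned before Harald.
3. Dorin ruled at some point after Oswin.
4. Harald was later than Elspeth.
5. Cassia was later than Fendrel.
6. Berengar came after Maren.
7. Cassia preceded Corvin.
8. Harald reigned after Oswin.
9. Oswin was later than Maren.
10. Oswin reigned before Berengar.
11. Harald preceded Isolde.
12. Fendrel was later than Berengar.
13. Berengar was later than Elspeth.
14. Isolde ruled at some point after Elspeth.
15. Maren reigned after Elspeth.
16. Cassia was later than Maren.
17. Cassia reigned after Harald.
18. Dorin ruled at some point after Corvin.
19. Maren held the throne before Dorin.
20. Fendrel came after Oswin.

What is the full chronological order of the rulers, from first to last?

Elspeth, Maren, Oswin, Berengar, Fendrel, Harald, Isolde, Cassia, Corvin, Dorin

The constraints fix every adjacent pair, so only one ordering works:
Elspeth → Maren → Oswin → Berengar → Fendrel → Harald → Isolde → Cassia → Corvin → Dorin.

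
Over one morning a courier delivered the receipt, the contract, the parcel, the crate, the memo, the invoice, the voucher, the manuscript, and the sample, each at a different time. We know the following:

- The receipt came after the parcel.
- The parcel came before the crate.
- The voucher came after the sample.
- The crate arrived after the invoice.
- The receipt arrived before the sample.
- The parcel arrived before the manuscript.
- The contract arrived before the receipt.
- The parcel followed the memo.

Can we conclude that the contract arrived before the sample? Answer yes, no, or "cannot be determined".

yes

Chain the constraints: the contract → the receipt → the sample. Each link is directly stated, so the contract comes before the sample.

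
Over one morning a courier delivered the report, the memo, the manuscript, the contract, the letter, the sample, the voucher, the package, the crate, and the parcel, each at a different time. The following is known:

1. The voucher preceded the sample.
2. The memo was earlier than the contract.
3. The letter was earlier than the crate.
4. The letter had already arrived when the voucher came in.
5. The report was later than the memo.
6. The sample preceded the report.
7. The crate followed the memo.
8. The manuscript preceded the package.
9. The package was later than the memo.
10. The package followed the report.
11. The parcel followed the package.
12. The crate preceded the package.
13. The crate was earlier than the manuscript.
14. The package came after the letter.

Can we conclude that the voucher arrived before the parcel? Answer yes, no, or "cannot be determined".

Chain the constraints: the voucher → the sample → the report → the package → the parcel. Each link is directly stated, so the voucher comes before the parcel.

yes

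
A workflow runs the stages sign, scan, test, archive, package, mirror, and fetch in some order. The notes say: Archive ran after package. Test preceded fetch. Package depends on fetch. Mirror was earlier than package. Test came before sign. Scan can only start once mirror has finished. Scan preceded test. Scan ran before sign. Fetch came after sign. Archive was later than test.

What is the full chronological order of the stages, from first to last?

The constraints fix every adjacent pair, so only one ordering works:
mirror → scan → test → sign → fetch → package → archive.

mirror, scan, test, sign, fetch, package, archive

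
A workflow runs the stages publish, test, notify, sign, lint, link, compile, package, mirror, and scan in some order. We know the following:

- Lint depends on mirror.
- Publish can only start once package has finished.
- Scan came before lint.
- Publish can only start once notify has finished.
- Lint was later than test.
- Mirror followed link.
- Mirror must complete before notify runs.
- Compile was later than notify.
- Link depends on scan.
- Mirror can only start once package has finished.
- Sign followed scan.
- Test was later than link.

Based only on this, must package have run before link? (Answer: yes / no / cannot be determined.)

No chain of stated constraints runs from package to link, and none runs from link to package either.
So the relative order of package and link is not fixed by the given facts.

cannot be determined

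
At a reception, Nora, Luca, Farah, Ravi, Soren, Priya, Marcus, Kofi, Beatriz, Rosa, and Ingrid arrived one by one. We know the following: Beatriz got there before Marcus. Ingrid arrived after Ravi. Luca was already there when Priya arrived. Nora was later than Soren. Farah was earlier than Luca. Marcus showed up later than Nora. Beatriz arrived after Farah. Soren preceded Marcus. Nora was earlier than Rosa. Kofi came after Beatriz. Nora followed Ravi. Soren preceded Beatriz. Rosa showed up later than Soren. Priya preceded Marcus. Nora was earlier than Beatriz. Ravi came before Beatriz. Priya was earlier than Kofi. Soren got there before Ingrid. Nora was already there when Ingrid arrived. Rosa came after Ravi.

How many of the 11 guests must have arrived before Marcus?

Directly stated before Marcus: Beatriz, Nora, Priya, and Soren.
Farah reaches Marcus via Farah → Beatriz → Marcus.
Luca reaches Marcus via Luca → Priya → Marcus.
Ravi reaches Marcus via Ravi → Beatriz → Marcus.
No chain forces Rosa (or any of the others) ahead of Marcus.
That's Beatriz, Farah, Luca, Nora, Priya, Ravi, and Soren — 7 in all.

7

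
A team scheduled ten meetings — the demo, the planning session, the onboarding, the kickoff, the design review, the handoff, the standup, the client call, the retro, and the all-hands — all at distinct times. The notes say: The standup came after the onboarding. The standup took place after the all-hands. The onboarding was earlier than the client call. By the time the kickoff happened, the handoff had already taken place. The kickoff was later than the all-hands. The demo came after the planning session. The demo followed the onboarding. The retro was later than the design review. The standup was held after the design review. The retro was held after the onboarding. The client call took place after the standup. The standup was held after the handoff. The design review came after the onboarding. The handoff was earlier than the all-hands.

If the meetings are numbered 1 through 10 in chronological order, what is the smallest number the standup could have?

The all-hands, the design review, the handoff, and the onboarding must all come before the standup — 4 forced predecessors.
Nothing else is forced ahead of the standup, so its earliest slot is position 4 + 1 = 5.

5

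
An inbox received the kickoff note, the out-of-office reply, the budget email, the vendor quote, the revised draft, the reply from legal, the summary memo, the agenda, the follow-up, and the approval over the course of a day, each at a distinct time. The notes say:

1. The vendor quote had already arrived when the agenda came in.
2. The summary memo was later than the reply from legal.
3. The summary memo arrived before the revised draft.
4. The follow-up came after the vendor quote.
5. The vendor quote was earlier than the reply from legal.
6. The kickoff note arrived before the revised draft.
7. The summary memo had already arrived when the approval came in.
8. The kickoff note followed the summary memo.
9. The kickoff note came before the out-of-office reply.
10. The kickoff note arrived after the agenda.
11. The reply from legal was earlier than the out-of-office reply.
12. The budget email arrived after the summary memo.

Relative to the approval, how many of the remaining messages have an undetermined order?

6

Forced before the approval: the reply from legal, the summary memo, and the vendor quote.
That leaves the agenda, the budget email, the follow-up, the kickoff note, the out-of-office reply, and the revised draft with no forced order relative to the approval — 6.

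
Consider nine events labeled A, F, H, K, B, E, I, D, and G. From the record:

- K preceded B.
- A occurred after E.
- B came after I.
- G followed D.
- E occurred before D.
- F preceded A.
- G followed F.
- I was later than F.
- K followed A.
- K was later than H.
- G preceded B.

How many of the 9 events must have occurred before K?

4

Directly stated before K: A and H.
E reaches K via E → A → K.
F reaches K via F → A → K.
That's A, E, F, and H — 4 in all.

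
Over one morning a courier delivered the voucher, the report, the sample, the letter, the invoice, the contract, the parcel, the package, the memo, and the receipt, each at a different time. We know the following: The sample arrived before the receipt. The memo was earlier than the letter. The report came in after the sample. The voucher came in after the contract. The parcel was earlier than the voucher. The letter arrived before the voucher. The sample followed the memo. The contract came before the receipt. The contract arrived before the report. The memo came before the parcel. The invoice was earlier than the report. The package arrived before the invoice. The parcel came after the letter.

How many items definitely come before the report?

5

Directly stated before the report: the contract, the invoice, and the sample.
The memo reaches the report via the memo → the sample → the report.
The package reaches the report via the package → the invoice → the report.
No chain forces the voucher (or any of the others) ahead of the report.
That's the contract, the invoice, the memo, the package, and the sample — 5 in all.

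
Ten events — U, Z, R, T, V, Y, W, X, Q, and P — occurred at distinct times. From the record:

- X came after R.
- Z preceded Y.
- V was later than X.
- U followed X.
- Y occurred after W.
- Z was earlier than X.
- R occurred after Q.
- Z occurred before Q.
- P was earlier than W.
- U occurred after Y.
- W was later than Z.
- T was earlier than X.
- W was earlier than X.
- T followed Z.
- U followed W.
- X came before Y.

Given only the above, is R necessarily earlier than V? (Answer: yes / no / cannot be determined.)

yes

Chain the constraints: R → X → V. Each link is directly stated, so R comes before V.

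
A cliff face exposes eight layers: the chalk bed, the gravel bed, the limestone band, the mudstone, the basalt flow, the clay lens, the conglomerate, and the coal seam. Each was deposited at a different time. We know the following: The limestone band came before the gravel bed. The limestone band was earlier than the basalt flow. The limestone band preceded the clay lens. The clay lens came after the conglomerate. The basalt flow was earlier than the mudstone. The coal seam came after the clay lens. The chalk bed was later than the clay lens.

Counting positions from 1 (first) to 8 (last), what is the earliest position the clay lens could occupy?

3

The conglomerate and the limestone band must both come before the clay lens — 2 forced predecessors.
Nothing else is forced ahead of the clay lens, so its earliest slot is position 2 + 1 = 3.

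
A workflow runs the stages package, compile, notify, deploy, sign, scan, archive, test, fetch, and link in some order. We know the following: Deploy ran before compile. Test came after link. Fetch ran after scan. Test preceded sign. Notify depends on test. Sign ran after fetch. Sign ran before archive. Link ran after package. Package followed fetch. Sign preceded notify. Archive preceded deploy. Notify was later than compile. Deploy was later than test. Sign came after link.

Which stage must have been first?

Scan has a chain of constraints placing it before every other stage, so scan must be first.

scan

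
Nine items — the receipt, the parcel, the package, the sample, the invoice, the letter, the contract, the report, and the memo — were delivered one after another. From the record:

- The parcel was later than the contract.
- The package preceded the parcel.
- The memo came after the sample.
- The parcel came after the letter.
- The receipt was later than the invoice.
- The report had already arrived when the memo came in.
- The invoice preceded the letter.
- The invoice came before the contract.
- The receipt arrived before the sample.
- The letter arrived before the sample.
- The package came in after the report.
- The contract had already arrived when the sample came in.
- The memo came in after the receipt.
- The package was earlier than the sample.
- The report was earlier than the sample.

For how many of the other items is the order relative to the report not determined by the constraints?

Forced after the report: the memo, the package, the parcel, and the sample.
That leaves the contract, the invoice, the letter, and the receipt with no forced order relative to the report — 4.

4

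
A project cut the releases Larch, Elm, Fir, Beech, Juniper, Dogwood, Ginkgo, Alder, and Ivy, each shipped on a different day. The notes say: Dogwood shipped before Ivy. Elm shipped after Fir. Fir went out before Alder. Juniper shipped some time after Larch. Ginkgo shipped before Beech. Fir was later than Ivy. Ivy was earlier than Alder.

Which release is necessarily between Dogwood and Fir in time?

Tracing the constraints gives Dogwood → Ivy → Fir, so Ivy sits after Dogwood and before Fir.
No other release is forced both after Dogwood and before Fir.

Ivy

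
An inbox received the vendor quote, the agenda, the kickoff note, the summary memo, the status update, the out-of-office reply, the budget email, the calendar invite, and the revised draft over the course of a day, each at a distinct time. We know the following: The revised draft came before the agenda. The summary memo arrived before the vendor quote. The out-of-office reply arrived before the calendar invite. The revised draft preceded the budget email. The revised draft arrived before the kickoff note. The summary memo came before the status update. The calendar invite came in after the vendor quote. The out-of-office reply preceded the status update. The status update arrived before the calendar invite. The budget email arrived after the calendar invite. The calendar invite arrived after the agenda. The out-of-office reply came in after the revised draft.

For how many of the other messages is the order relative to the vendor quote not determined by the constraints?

Forced before the vendor quote: the summary memo; forced after the vendor quote: the budget email and the calendar invite.
That leaves the agenda, the kickoff note, the out-of-office reply, the revised draft, and the status update with no forced order relative to the vendor quote — 5.

5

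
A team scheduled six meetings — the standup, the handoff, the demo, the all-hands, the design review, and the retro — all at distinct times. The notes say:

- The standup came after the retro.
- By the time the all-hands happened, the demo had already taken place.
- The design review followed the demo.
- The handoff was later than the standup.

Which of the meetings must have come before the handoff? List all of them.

Directly stated before the handoff: the standup.
The retro reaches the handoff via the retro → the standup → the handoff.
No chain forces the demo (or any of the others) ahead of the handoff.

the retro, the standup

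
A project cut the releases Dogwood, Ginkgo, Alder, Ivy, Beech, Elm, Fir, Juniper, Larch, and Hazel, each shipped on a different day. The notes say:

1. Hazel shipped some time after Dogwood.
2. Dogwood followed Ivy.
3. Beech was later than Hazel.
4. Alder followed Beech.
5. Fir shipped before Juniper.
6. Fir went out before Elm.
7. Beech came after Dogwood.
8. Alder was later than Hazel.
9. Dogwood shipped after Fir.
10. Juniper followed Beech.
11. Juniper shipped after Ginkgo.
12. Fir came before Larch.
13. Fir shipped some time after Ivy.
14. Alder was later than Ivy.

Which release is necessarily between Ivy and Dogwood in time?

Fir

Tracing the constraints gives Ivy → Fir → Dogwood, so Fir sits after Ivy and before Dogwood.
No other release is forced both after Ivy and before Dogwood.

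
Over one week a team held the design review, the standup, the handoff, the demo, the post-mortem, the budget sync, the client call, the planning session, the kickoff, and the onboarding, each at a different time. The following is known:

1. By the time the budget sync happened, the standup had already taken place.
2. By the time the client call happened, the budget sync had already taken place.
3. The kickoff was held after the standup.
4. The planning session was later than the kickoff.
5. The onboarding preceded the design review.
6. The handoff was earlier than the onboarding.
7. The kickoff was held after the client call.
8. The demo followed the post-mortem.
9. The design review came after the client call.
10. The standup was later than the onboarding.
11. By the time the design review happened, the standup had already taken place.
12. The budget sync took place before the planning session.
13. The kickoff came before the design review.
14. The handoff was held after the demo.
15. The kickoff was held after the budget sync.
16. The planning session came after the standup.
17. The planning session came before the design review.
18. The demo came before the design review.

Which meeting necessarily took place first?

The post-mortem has a chain of constraints placing it before every other meeting, so the post-mortem must be first.

the post-mortem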